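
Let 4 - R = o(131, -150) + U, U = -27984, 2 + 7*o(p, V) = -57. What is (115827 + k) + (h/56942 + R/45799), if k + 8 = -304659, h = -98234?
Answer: -132589751900052/702123331 ≈ -1.8884e+5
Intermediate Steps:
o(p, V) = -59/7 (o(p, V) = -2/7 + (⅐)*(-57) = -2/7 - 57/7 = -59/7)
k = -304667 (k = -8 - 304659 = -304667)
R = 195975/7 (R = 4 - (-59/7 - 27984) = 4 - 1*(-195947/7) = 4 + 195947/7 = 195975/7 ≈ 27996.)
(115827 + k) + (h/56942 + R/45799) = (115827 - 304667) + (-98234/56942 + (195975/7)/45799) = -188840 + (-98234*1/56942 + (195975/7)*(1/45799)) = -188840 + (-49117/28471 + 15075/24661) = -188840 - 782074012/702123331 = -132589751900052/702123331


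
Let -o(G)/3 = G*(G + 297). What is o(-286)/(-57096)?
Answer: -121/732 ≈ -0.16530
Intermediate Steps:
o(G) = -3*G*(297 + G) (o(G) = -3*G*(G + 297) = -3*G*(297 + G))
o(-286)/(-57096) = -3*(-286)*(297 - 286)/(-57096) = -3*(-286)*11*(-1/57096) = 9438*(-1/57096) = -121/732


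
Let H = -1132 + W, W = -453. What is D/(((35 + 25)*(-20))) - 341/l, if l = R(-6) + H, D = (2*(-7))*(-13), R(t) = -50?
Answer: 3721/65400 ≈ 0.056896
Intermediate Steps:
D = 182 (D = -14*(-13) = 182)
H = -1585 (H = -1132 - 453 = -1585)
l = -1635 (l = -50 - 1585 = -1635)
D/(((35 + 25)*(-20))) - 341/l = 182/(((35 + 25)*(-20))) - 341/(-1635) = 182/((60*(-20))) - 341*(-1/1635) = 182/(-1200) + 341/1635 = 182*(-1/1200) + 341/1635 = -91/600 + 341/1635 = 3721/65400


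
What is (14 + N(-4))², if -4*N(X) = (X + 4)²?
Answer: 196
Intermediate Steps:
N(X) = -(4 + X)²/4 (N(X) = -(X + 4)²/4 = -(4 + X)²/4)
(14 + N(-4))² = (14 - (4 - 4)²/4)² = (14 - ¼*0²)² = (14 - ¼*0)² = (14 + 0)² = 14² = 196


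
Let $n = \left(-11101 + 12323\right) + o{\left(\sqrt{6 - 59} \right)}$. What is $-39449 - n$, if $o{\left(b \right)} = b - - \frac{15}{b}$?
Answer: $-40671 - \frac{38 i \sqrt{53}}{53} \approx -40671.0 - 5.2197 i$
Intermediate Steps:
$o{\left(b \right)} = b + \frac{15}{b}$
$n = 1222 + \frac{38 i \sqrt{53}}{53}$ ($n = \left(-11101 + 12323\right) + \left(\sqrt{6 - 59} + \frac{15}{\sqrt{6 - 59}}\right) = 1222 + \left(\sqrt{-53} + \frac{15}{\sqrt{-53}}\right) = 1222 + \left(i \sqrt{53} + \frac{15}{i \sqrt{53}}\right) = 1222 + \left(i \sqrt{53} + 15 \left(- \frac{i \sqrt{53}}{53}\right)\right) = 1222 + \left(i \sqrt{53} - \frac{15 i \sqrt{53}}{53}\right) = 1222 + \frac{38 i \sqrt{53}}{53} \approx 1222.0 + 5.2197 i$)
$-39449 - n = -39449 - \left(1222 + \frac{38 i \sqrt{53}}{53}\right) = -40671 - \frac{38 i \sqrt{53}}{53}$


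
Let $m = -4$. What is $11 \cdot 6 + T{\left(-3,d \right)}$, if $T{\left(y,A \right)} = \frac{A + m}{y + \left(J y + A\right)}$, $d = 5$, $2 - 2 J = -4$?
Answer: $\frac{461}{7} \approx 65.857$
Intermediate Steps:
$J = 3$ ($J = 1 - -2 = 1 + 2 = 3$)
$T{\left(y,A \right)} = \frac{-4 + A}{A + 4 y}$ ($T{\left(y,A \right)} = \frac{A - 4}{y + \left(3 y + A\right)} = \frac{-4 + A}{y + \left(A + 3 y\right)} = \frac{-4 + A}{A + 4 y}$)
$11 \cdot 6 + T{\left(-3,d \right)} = 11 \cdot 6 + \frac{-4 + 5}{5 + 4 \left(-3\right)} = 66 + \frac{1}{5 - 12} \cdot 1 = 66 + \frac{1}{-7} \cdot 1 = 66 - \frac{1}{7} = \frac{461}{7}$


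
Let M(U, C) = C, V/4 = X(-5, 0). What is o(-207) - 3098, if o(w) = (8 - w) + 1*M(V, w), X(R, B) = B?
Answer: -3090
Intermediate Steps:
V = 0 (V = 4*0 = 0)
o(w) = 8 (o(w) = (8 - w) + 1*w = (8 - w) + w = 8)
o(-207) - 3098 = 8 - 3098 = -3090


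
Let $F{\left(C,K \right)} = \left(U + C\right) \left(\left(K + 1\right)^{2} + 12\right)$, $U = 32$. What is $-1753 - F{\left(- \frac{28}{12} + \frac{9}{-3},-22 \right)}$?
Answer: $-13833$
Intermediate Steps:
$F{\left(C,K \right)} = \left(12 + \left(1 + K\right)^{2}\right) \left(32 + C\right)$ ($F{\left(C,K \right)} = \left(32 + C\right) \left(\left(K + 1\right)^{2} + 12\right) = \left(32 + C\right) \left(\left(1 + K\right)^{2} + 12\right) = \left(32 + C\right) \left(12 + \left(1 + K\right)^{2}\right) = \left(12 + \left(1 + K\right)^{2}\right) \left(32 + C\right)$)
$-1753 - F{\left(- \frac{28}{12} + \frac{9}{-3},-22 \right)} = -1753 - \left(384 + 12 \left(- \frac{28}{12} + \frac{9}{-3}\right) + 32 \left(1 - 22\right)^{2} + \left(- \frac{28}{12} + \frac{9}{-3}\right) \left(1 - 22\right)^{2}\right) = -1753 - \left(384 + 12 \left(\left(-28\right) \frac{1}{12} + 9 \left(- \frac{1}{3}\right)\right) + 32 \left(-21\right)^{2} + \left(\left(-28\right) \frac{1}{12} + 9 \left(- \frac{1}{3}\right)\right) \left(-21\right)^{2}\right) = -1753 - \left(384 + 12 \left(- \frac{7}{3} - 3\right) + 32 \cdot 441 + \left(- \frac{7}{3} - 3\right) 441\right) = -1753 - \left(384 + 12 \left(- \frac{16}{3}\right) + 14112 - 2352\right) = -1753 - \left(384 - 64 + 14112 - 2352\right) = -1753 - 12080 = -13833$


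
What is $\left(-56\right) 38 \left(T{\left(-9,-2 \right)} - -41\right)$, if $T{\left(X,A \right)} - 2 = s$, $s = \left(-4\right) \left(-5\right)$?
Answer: $-134064$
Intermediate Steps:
$s = 20$
$T{\left(X,A \right)} = 22$ ($T{\left(X,A \right)} = 2 + 20 = 22$)
$\left(-56\right) 38 \left(T{\left(-9,-2 \right)} - -41\right) = \left(-56\right) 38 \left(22 - -41\right) = - 2128 \left(22 + 41\right) = \left(-2128\right) 63 = -134064$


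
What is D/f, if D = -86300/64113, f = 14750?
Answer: -1726/18913335 ≈ -9.1258e-5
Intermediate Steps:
D = -86300/64113 (D = -86300*1/64113 = -86300/64113 ≈ -1.3461)
D/f = -86300/64113/14750 = -86300/64113*1/14750 = -1726/18913335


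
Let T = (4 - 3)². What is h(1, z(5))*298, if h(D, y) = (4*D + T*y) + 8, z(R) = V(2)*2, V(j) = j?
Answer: 4768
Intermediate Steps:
T = 1 (T = 1² = 1)
z(R) = 4 (z(R) = 2*2 = 4)
h(D, y) = 8 + y + 4*D (h(D, y) = (4*D + 1*y) + 8 = (4*D + y) + 8 = (y + 4*D) + 8 = 8 + y + 4*D)
h(1, z(5))*298 = (8 + 4 + 4*1)*298 = (8 + 4 + 4)*298 = 16*298 = 4768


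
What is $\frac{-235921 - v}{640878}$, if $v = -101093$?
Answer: $- \frac{67414}{320439} \approx -0.21038$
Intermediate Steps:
$\frac{-235921 - v}{640878} = \frac{-235921 - -101093}{640878} = \left(-235921 + 101093\right) \frac{1}{640878} = \left(-134828\right) \frac{1}{640878} = - \frac{67414}{320439}$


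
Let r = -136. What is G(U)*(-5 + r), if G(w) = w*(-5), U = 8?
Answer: 5640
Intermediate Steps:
G(w) = -5*w
G(U)*(-5 + r) = (-5*8)*(-5 - 136) = -40*(-141) = 5640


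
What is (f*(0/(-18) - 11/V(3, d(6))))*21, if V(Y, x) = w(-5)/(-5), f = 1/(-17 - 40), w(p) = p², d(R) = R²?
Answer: -77/95 ≈ -0.81053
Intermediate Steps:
f = -1/57 (f = 1/(-57) = -1/57 ≈ -0.017544)
V(Y, x) = -5 (V(Y, x) = (-5)²/(-5) = 25*(-⅕) = -5)
(f*(0/(-18) - 11/V(3, d(6))))*21 = -(0/(-18) - 11/(-5))/57*21 = -(0*(-1/18) - 11*(-⅕))/57*21 = -(0 + 11/5)/57*21 = -1/57*11/5*21 = -11/285*21 = -77/95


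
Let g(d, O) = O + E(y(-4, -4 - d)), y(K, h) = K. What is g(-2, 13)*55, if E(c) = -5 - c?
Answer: 660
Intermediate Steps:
g(d, O) = -1 + O (g(d, O) = O + (-5 - 1*(-4)) = O + (-5 + 4) = O - 1 = -1 + O)
g(-2, 13)*55 = (-1 + 13)*55 = 12*55 = 660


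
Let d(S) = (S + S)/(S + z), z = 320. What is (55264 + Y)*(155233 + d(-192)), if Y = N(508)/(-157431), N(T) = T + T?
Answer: 1350542255166640/157431 ≈ 8.5786e+9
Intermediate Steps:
N(T) = 2*T
d(S) = 2*S/(320 + S) (d(S) = (S + S)/(S + 320) = (2*S)/(320 + S) = 2*S/(320 + S))
Y = -1016/157431 (Y = (2*508)/(-157431) = 1016*(-1/157431) = -1016/157431 ≈ -0.0064536)
(55264 + Y)*(155233 + d(-192)) = (55264 - 1016/157431)*(155233 + 2*(-192)/(320 - 192)) = 8700265768*(155233 + 2*(-192)/128)/157431 = 8700265768*(155233 + 2*(-192)*(1/128))/157431 = 8700265768*(155233 - 3)/157431 = (8700265768/157431)*155230 = 1350542255166640/157431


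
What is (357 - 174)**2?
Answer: 33489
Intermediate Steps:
(357 - 174)**2 = 183**2 = 33489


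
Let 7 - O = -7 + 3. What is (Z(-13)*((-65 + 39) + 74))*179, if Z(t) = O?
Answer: 94512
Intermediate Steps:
O = 11 (O = 7 - (-7 + 3) = 7 - 1*(-4) = 7 + 4 = 11)
Z(t) = 11
(Z(-13)*((-65 + 39) + 74))*179 = (11*((-65 + 39) + 74))*179 = (11*(-26 + 74))*179 = (11*48)*179 = 528*179 = 94512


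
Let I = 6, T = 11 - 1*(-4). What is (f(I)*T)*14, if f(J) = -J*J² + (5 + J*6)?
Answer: -36750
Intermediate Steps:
T = 15 (T = 11 + 4 = 15)
f(J) = 5 - J³ + 6*J (f(J) = -J³ + (5 + 6*J) = 5 - J³ + 6*J)
(f(I)*T)*14 = ((5 - 1*6³ + 6*6)*15)*14 = ((5 - 1*216 + 36)*15)*14 = ((5 - 216 + 36)*15)*14 = -175*15*14 = -2625*14 = -36750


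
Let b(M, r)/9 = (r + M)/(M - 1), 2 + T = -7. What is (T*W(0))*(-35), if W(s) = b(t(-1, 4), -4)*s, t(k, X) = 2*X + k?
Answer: 0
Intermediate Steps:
T = -9 (T = -2 - 7 = -9)
t(k, X) = k + 2*X
b(M, r) = 9*(M + r)/(-1 + M) (b(M, r) = 9*((r + M)/(M - 1)) = 9*((M + r)/(-1 + M)) = 9*(M + r)/(-1 + M))
W(s) = 9*s/2 (W(s) = (9*((-1 + 2*4) - 4)/(-1 + (-1 + 2*4)))*s = (9*((-1 + 8) - 4)/(-1 + (-1 + 8)))*s = (9*(7 - 4)/(-1 + 7))*s = (9*3/6)*s = (9*(⅙)*3)*s = 9*s/2)
(T*W(0))*(-35) = -81*0/2*(-35) = -9*0*(-35) = 0*(-35) = 0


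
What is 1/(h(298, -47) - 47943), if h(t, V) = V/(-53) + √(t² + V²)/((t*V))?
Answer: -26417830922626256/1266526640790132606947 + 39342854*√91013/1266526640790132606947 ≈ -2.0858e-5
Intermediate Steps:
h(t, V) = -V/53 + √(V² + t²)/(V*t) (h(t, V) = V*(-1/53) + √(V² + t²)/((V*t)) = -V/53 + √(V² + t²)*(1/(V*t)) = -V/53 + √(V² + t²)/(V*t))
1/(h(298, -47) - 47943) = 1/((-1/53*(-47) + √((-47)² + 298²)/(-47*298)) - 47943) = 1/((47/53 - 1/47*1/298*√(2209 + 88804)) - 47943) = 1/((47/53 - 1/47*1/298*√91013) - 47943) = 1/((47/53 - √91013/14006) - 47943) = 1/(-2540932/53 - √91013/14006)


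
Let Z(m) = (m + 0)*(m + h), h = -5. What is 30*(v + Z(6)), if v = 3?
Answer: 270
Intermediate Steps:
Z(m) = m*(-5 + m) (Z(m) = (m + 0)*(m - 5) = m*(-5 + m))
30*(v + Z(6)) = 30*(3 + 6*(-5 + 6)) = 30*(3 + 6*1) = 30*(3 + 6) = 30*9 = 270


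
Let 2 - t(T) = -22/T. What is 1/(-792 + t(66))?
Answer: -3/2369 ≈ -0.0012664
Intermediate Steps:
t(T) = 2 + 22/T (t(T) = 2 - (-22)/T = 2 + 22/T)
1/(-792 + t(66)) = 1/(-792 + (2 + 22/66)) = 1/(-792 + (2 + 22*(1/66))) = 1/(-792 + (2 + ⅓)) = 1/(-792 + 7/3) = 1/(-2369/3) = -3/2369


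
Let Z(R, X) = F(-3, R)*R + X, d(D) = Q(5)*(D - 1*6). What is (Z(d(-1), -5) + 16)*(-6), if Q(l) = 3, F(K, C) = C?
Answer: -2712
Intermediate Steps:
d(D) = -18 + 3*D (d(D) = 3*(D - 1*6) = 3*(D - 6) = 3*(-6 + D) = -18 + 3*D)
Z(R, X) = X + R² (Z(R, X) = R*R + X = R² + X = X + R²)
(Z(d(-1), -5) + 16)*(-6) = ((-5 + (-18 + 3*(-1))²) + 16)*(-6) = ((-5 + (-18 - 3)²) + 16)*(-6) = ((-5 + (-21)²) + 16)*(-6) = ((-5 + 441) + 16)*(-6) = (436 + 16)*(-6) = 452*(-6) = -2712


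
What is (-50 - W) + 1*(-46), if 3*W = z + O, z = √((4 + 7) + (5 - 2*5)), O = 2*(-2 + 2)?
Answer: -96 - √6/3 ≈ -96.817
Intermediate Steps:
O = 0 (O = 2*0 = 0)
z = √6 (z = √(11 + (5 - 10)) = √(11 - 5) = √6 ≈ 2.4495)
W = √6/3 (W = (√6 + 0)/3 = √6/3 ≈ 0.81650)
(-50 - W) + 1*(-46) = (-50 - √6/3) + 1*(-46) = (-50 - √6/3) - 46 = -96 - √6/3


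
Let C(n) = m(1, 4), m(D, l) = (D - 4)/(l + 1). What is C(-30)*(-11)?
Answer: 33/5 ≈ 6.6000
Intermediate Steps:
m(D, l) = (-4 + D)/(1 + l)
C(n) = -⅗ (C(n) = (-4 + 1)/(1 + 4) = -3/5 = (⅕)*(-3) = -⅗)
C(-30)*(-11) = -⅗*(-11) = 33/5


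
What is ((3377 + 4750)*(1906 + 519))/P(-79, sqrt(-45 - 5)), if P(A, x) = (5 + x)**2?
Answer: 788319/(1 + I*sqrt(2))**2 ≈ -87591.0 - 2.4774e+5*I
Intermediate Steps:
((3377 + 4750)*(1906 + 519))/P(-79, sqrt(-45 - 5)) = ((3377 + 4750)*(1906 + 519))/((5 + sqrt(-45 - 5))**2) = (8127*2425)/((5 + sqrt(-50))**2) = 19707975/((5 + 5*I*sqrt(2))**2) = 19707975/(5 + 5*I*sqrt(2))**2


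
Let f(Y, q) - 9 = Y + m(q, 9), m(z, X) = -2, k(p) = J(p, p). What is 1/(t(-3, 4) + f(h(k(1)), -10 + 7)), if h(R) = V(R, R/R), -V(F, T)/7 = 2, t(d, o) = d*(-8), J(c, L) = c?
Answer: 1/17 ≈ 0.058824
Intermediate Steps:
t(d, o) = -8*d
V(F, T) = -14 (V(F, T) = -7*2 = -14)
k(p) = p
h(R) = -14
f(Y, q) = 7 + Y (f(Y, q) = 9 + (Y - 2) = 9 + (-2 + Y) = 7 + Y)
1/(t(-3, 4) + f(h(k(1)), -10 + 7)) = 1/(-8*(-3) + (7 - 14)) = 1/(24 - 7) = 1/17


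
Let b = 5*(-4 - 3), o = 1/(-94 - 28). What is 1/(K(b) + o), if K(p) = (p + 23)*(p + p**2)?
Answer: -122/1742161 ≈ -7.0028e-5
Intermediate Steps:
o = -1/122 (o = 1/(-122) = -1/122 ≈ -0.0081967)
b = -35 (b = 5*(-7) = -35)
K(p) = (23 + p)*(p + p**2)
1/(K(b) + o) = 1/(-35*(23 + (-35)**2 + 24*(-35)) - 1/122) = 1/(-35*(23 + 1225 - 840) - 1/122) = 1/(-35*408 - 1/122) = 1/(-14280 - 1/122) = 1/(-1742161/122) = -122/1742161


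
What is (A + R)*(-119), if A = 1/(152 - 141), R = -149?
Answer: 194922/11 ≈ 17720.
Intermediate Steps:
A = 1/11 ≈ 0.090909
(A + R)*(-119) = (1/11 - 149)*(-119) = -1638/11*(-119) = 194922/11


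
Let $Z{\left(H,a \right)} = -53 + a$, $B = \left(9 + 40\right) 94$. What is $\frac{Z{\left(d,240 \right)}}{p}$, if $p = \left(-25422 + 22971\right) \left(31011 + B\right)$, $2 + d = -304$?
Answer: $- \frac{187}{87297267} \approx -2.1421 \cdot 10^{-6}$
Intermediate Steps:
$d = -306$ ($d = -2 - 304 = -306$)
$B = 4606$ ($B = 49 \cdot 94 = 4606$)
$p = -87297267$ ($p = \left(-25422 + 22971\right) \left(31011 + 4606\right) = \left(-2451\right) 35617 = -87297267$)
$\frac{Z{\left(d,240 \right)}}{p} = \frac{-53 + 240}{-87297267} = 187 \left(- \frac{1}{87297267}\right) = - \frac{187}{87297267}$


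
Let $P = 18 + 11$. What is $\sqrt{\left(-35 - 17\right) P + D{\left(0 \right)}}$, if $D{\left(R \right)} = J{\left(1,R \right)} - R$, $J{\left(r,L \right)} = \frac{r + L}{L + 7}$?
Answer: $\frac{i \sqrt{73885}}{7} \approx 38.831 i$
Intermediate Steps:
$J{\left(r,L \right)} = \frac{L + r}{7 + L}$
$P = 29$
$D{\left(R \right)} = - R + \frac{1 + R}{7 + R}$ ($D{\left(R \right)} = \frac{R + 1}{7 + R} - R = \frac{1 + R}{7 + R} - R = - R + \frac{1 + R}{7 + R}$)
$\sqrt{\left(-35 - 17\right) P + D{\left(0 \right)}} = \sqrt{\left(-35 - 17\right) 29 + \frac{1 + 0 - 0 \left(7 + 0\right)}{7 + 0}} = \sqrt{\left(-52\right) 29 + \frac{1 + 0 - 0 \cdot 7}{7}} = \sqrt{-1508 + \frac{1 + 0 + 0}{7}} = \sqrt{-1508 + \frac{1}{7} \cdot 1} = \sqrt{-1508 + \frac{1}{7}} = \sqrt{- \frac{10555}{7}} = \frac{i \sqrt{73885}}{7}$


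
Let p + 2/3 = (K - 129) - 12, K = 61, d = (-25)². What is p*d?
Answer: -151250/3 ≈ -50417.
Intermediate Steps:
d = 625
p = -242/3 (p = -⅔ + ((61 - 129) - 12) = -⅔ + (-68 - 12) = -⅔ - 80 = -242/3 ≈ -80.667)
p*d = -242/3*625 = -151250/3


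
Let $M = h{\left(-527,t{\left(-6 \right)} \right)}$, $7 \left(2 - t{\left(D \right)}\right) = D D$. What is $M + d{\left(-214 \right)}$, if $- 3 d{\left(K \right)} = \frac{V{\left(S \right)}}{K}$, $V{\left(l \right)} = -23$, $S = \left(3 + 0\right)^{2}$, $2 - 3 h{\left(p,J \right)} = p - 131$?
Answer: $\frac{141217}{642} \approx 219.96$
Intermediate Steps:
$t{\left(D \right)} = 2 - \frac{D^{2}}{7}$ ($t{\left(D \right)} = 2 - \frac{D D}{7} = 2 - \frac{D^{2}}{7}$)
$h{\left(p,J \right)} = \frac{133}{3} - \frac{p}{3}$ ($h{\left(p,J \right)} = \frac{2}{3} - \frac{p - 131}{3} = \frac{2}{3} - \frac{-131 + p}{3} = \frac{2}{3} - \left(- \frac{131}{3} + \frac{p}{3}\right) = \frac{133}{3} - \frac{p}{3}$)
$M = 220$ ($M = \frac{133}{3} - - \frac{527}{3} = \frac{133}{3} + \frac{527}{3} = 220$)
$S = 9$ ($S = 3^{2} = 9$)
$d{\left(K \right)} = \frac{23}{3 K}$ ($d{\left(K \right)} = - \frac{\left(-23\right) \frac{1}{K}}{3} = \frac{23}{3 K}$)
$M + d{\left(-214 \right)} = 220 + \frac{23}{3 \left(-214\right)} = 220 + \frac{23}{3} \left(- \frac{1}{214}\right) = 220 - \frac{23}{642} = \frac{141217}{642}$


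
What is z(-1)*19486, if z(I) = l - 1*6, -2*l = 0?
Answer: -116916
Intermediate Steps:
l = 0 (l = -1/2*0 = 0)
z(I) = -6 (z(I) = 0 - 1*6 = 0 - 6 = -6)
z(-1)*19486 = -6*19486 = -116916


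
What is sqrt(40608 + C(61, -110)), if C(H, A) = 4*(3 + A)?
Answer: 14*sqrt(205) ≈ 200.45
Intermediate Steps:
C(H, A) = 12 + 4*A
sqrt(40608 + C(61, -110)) = sqrt(40608 + (12 + 4*(-110))) = sqrt(40608 + (12 - 440)) = sqrt(40608 - 428) = sqrt(40180) = 14*sqrt(205)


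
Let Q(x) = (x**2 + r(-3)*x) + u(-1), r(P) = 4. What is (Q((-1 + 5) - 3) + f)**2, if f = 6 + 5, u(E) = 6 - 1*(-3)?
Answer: 625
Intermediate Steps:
u(E) = 9 (u(E) = 6 + 3 = 9)
Q(x) = 9 + x**2 + 4*x (Q(x) = (x**2 + 4*x) + 9 = 9 + x**2 + 4*x)
f = 11
(Q((-1 + 5) - 3) + f)**2 = ((9 + ((-1 + 5) - 3)**2 + 4*((-1 + 5) - 3)) + 11)**2 = ((9 + (4 - 3)**2 + 4*(4 - 3)) + 11)**2 = ((9 + 1**2 + 4*1) + 11)**2 = ((9 + 1 + 4) + 11)**2 = (14 + 11)**2 = 25**2 = 625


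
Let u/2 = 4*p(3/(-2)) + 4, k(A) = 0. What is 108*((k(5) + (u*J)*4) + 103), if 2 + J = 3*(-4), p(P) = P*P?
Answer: -146124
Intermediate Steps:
p(P) = P²
J = -14 (J = -2 + 3*(-4) = -2 - 12 = -14)
u = 26 (u = 2*(4*(3/(-2))² + 4) = 2*(4*(3*(-½))² + 4) = 2*(4*(-3/2)² + 4) = 2*(4*(9/4) + 4) = 2*(9 + 4) = 2*13 = 26)
108*((k(5) + (u*J)*4) + 103) = 108*((0 + (26*(-14))*4) + 103) = 108*((0 - 364*4) + 103) = 108*((0 - 1456) + 103) = 108*(-1456 + 103) = 108*(-1353) = -146124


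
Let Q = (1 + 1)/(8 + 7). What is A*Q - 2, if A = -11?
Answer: -52/15 ≈ -3.4667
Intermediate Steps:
Q = 2/15 ≈ 0.13333
A*Q - 2 = -11*2/15 - 2 = -22/15 - 2 = -52/15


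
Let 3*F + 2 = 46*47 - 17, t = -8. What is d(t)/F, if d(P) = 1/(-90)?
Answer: -1/64290 ≈ -1.5555e-5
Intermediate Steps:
d(P) = -1/90
F = 2143/3 (F = -⅔ + (46*47 - 17)/3 = -⅔ + (2162 - 17)/3 = -⅔ + (⅓)*2145 = -⅔ + 715 = 2143/3 ≈ 714.33)
d(t)/F = -1/(90*2143/3) = -1/90*3/2143 = -1/64290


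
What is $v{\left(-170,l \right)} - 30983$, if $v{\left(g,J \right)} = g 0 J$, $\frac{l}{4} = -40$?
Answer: $-30983$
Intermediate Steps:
$l = -160$ ($l = 4 \left(-40\right) = -160$)
$v{\left(g,J \right)} = 0$ ($v{\left(g,J \right)} = 0 J = 0$)
$v{\left(-170,l \right)} - 30983 = 0 - 30983 = -30983$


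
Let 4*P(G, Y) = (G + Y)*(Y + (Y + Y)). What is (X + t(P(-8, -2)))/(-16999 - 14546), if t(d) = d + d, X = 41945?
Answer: -8395/6309 ≈ -1.3306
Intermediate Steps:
P(G, Y) = 3*Y*(G + Y)/4 (P(G, Y) = ((G + Y)*(Y + (Y + Y)))/4 = ((G + Y)*(Y + 2*Y))/4 = ((G + Y)*(3*Y))/4 = (3*Y*(G + Y))/4 = 3*Y*(G + Y)/4)
t(d) = 2*d
(X + t(P(-8, -2)))/(-16999 - 14546) = (41945 + 2*((¾)*(-2)*(-8 - 2)))/(-16999 - 14546) = (41945 + 2*((¾)*(-2)*(-10)))/(-31545) = (41945 + 2*15)*(-1/31545) = (41945 + 30)*(-1/31545) = 41975*(-1/31545) = -8395/6309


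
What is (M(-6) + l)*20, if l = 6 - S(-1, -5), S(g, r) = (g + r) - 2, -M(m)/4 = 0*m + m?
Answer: 760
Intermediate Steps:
M(m) = -4*m (M(m) = -4*(0*m + m) = -4*(0 + m) = -4*m)
S(g, r) = -2 + g + r
l = 14 (l = 6 - (-2 - 1 - 5) = 6 - 1*(-8) = 6 + 8 = 14)
(M(-6) + l)*20 = (-4*(-6) + 14)*20 = (24 + 14)*20 = 38*20 = 760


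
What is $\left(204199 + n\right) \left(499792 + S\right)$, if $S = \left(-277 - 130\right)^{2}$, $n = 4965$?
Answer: $139186301324$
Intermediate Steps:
$S = 165649$ ($S = \left(-407\right)^{2} = 165649$)
$\left(204199 + n\right) \left(499792 + S\right) = \left(204199 + 4965\right) \left(499792 + 165649\right) = 209164 \cdot 665441 = 139186301324$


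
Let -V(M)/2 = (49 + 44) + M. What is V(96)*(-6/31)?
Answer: 2268/31 ≈ 73.161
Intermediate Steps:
V(M) = -186 - 2*M (V(M) = -2*((49 + 44) + M) = -2*(93 + M) = -186 - 2*M)
V(96)*(-6/31) = (-186 - 2*96)*(-6/31) = (-186 - 192)*(-6*1/31) = -378*(-6/31) = 2268/31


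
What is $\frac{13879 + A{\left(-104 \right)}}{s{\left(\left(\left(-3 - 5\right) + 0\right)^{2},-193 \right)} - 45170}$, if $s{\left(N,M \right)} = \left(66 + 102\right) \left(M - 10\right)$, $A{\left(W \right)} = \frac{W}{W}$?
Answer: $- \frac{6940}{39637} \approx -0.17509$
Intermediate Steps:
$A{\left(W \right)} = 1$
$s{\left(N,M \right)} = -1680 + 168 M$ ($s{\left(N,M \right)} = 168 \left(-10 + M\right) = -1680 + 168 M$)
$\frac{13879 + A{\left(-104 \right)}}{s{\left(\left(\left(-3 - 5\right) + 0\right)^{2},-193 \right)} - 45170} = \frac{13879 + 1}{\left(-1680 + 168 \left(-193\right)\right) - 45170} = \frac{13880}{\left(-1680 - 32424\right) - 45170} = \frac{13880}{-34104 - 45170} = \frac{13880}{-79274} = 13880 \left(- \frac{1}{79274}\right) = - \frac{6940}{39637}$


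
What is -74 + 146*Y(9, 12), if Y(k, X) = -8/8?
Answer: -220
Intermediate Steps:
Y(k, X) = -1 (Y(k, X) = -8*⅛ = -1)
-74 + 146*Y(9, 12) = -74 + 146*(-1) = -74 - 146 = -220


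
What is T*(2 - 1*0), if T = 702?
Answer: 1404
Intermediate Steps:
T*(2 - 1*0) = 702*(2 - 1*0) = 702*(2 + 0) = 702*2 = 1404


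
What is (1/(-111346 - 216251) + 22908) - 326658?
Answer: -99507588751/327597 ≈ -3.0375e+5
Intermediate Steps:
(1/(-111346 - 216251) + 22908) - 326658 = (1/(-327597) + 22908) - 326658 = (-1/327597 + 22908) - 326658 = 7504592075/327597 - 326658 = -99507588751/327597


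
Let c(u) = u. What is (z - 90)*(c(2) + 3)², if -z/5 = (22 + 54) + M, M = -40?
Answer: -6750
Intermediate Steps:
z = -180 (z = -5*((22 + 54) - 40) = -5*(76 - 40) = -5*36 = -180)
(z - 90)*(c(2) + 3)² = (-180 - 90)*(2 + 3)² = -270*5² = -270*25 = -6750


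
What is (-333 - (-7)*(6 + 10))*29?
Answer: -6409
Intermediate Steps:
(-333 - (-7)*(6 + 10))*29 = (-333 - (-7)*16)*29 = (-333 - 1*(-112))*29 = (-333 + 112)*29 = -221*29 = -6409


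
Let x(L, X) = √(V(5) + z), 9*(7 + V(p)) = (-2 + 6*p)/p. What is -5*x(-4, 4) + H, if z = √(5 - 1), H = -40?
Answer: -40 - I*√985/3 ≈ -40.0 - 10.462*I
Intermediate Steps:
z = 2 (z = √4 = 2)
V(p) = -7 + (-2 + 6*p)/(9*p) (V(p) = -7 + ((-2 + 6*p)/p)/9 = -7 + (-2 + 6*p)/(9*p))
x(L, X) = I*√985/15 (x(L, X) = √((⅑)*(-2 - 57*5)/5 + 2) = √((⅑)*(⅕)*(-2 - 285) + 2) = √((⅑)*(⅕)*(-287) + 2) = √(-287/45 + 2) = √(-197/45) = I*√985/15)
-5*x(-4, 4) + H = -I*√985/3 - 40 = -40 - I*√985/3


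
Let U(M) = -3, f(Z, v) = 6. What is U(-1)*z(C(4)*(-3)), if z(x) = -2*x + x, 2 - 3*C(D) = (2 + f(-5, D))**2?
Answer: 186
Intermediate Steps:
C(D) = -62/3 (C(D) = 2/3 - (2 + 6)**2/3 = 2/3 - 1/3*8**2 = 2/3 - 1/3*64 = 2/3 - 64/3 = -62/3)
z(x) = -x
U(-1)*z(C(4)*(-3)) = -(-3)*(-62/3*(-3)) = -(-3)*62 = -3*(-62) = 186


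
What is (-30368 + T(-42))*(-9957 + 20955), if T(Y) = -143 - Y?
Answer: -335098062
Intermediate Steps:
(-30368 + T(-42))*(-9957 + 20955) = (-30368 + (-143 - 1*(-42)))*(-9957 + 20955) = (-30368 + (-143 + 42))*10998 = (-30368 - 101)*10998 = -30469*10998 = -335098062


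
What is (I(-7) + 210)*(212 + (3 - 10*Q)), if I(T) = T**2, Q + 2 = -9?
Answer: 84175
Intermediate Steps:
Q = -11 (Q = -2 - 9 = -11)
(I(-7) + 210)*(212 + (3 - 10*Q)) = ((-7)**2 + 210)*(212 + (3 - 10*(-11))) = (49 + 210)*(212 + (3 + 110)) = 259*(212 + 113) = 259*325 = 84175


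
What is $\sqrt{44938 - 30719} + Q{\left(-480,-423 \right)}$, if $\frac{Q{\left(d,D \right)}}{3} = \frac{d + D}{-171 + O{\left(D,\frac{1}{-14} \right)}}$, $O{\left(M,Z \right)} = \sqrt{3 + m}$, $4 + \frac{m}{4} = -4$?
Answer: $\frac{463239}{29270} + \sqrt{14219} + \frac{2709 i \sqrt{29}}{29270} \approx 135.07 + 0.49841 i$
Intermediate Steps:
$m = -32$ ($m = -16 + 4 \left(-4\right) = -16 - 16 = -32$)
$O{\left(M,Z \right)} = i \sqrt{29}$ ($O{\left(M,Z \right)} = \sqrt{3 - 32} = \sqrt{-29} = i \sqrt{29}$)
$Q{\left(d,D \right)} = \frac{3 \left(D + d\right)}{-171 + i \sqrt{29}}$ ($Q{\left(d,D \right)} = 3 \frac{d + D}{-171 + i \sqrt{29}} = 3 \frac{D + d}{-171 + i \sqrt{29}} = \frac{3 \left(D + d\right)}{-171 + i \sqrt{29}}$)
$\sqrt{44938 - 30719} + Q{\left(-480,-423 \right)} = \sqrt{44938 - 30719} - \frac{3 \left(-423 - 480\right)}{171 - i \sqrt{29}} = \sqrt{14219} - 3 \frac{1}{171 - i \sqrt{29}} \left(-903\right) = \sqrt{14219} + \frac{2709}{171 - i \sqrt{29}}$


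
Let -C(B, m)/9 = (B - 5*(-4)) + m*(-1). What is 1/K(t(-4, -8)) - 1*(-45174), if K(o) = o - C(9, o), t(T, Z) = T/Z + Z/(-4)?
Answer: 10886935/241 ≈ 45174.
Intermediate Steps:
C(B, m) = -180 - 9*B + 9*m (C(B, m) = -9*((B - 5*(-4)) + m*(-1)) = -9*((B + 20) - m) = -9*((20 + B) - m) = -9*(20 + B - m) = -180 - 9*B + 9*m)
t(T, Z) = -Z/4 + T/Z (t(T, Z) = T/Z + Z*(-¼) = T/Z - Z/4 = -Z/4 + T/Z)
K(o) = 261 - 8*o (K(o) = o - (-180 - 9*9 + 9*o) = o - (-180 - 81 + 9*o) = o - (-261 + 9*o) = o + (261 - 9*o) = 261 - 8*o)
1/K(t(-4, -8)) - 1*(-45174) = 1/(261 - 8*(-¼*(-8) - 4/(-8))) - 1*(-45174) = 1/(261 - 8*(2 - 4*(-⅛))) + 45174 = 1/(261 - 8*(2 + ½)) + 45174 = 1/(261 - 8*5/2) + 45174 = 1/(261 - 20) + 45174 = 1/241 + 45174 = 10886935/241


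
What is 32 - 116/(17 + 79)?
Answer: 739/24 ≈ 30.792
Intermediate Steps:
32 - 116/(17 + 79) = 32 - 116/96 = 32 - 116*1/96 = 32 - 29/24 = 739/24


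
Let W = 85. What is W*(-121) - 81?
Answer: -10366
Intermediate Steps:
W*(-121) - 81 = 85*(-121) - 81 = -10285 - 81 = -10366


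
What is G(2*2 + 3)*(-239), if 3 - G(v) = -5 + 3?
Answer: -1195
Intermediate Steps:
G(v) = 5 (G(v) = 3 - (-5 + 3) = 3 - 1*(-2) = 3 + 2 = 5)
G(2*2 + 3)*(-239) = 5*(-239) = -1195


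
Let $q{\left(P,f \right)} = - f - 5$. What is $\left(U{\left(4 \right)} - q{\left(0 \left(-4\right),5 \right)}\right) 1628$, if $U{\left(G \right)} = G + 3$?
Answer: $27676$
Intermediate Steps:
$U{\left(G \right)} = 3 + G$
$q{\left(P,f \right)} = -5 - f$
$\left(U{\left(4 \right)} - q{\left(0 \left(-4\right),5 \right)}\right) 1628 = \left(\left(3 + 4\right) - \left(-5 - 5\right)\right) 1628 = \left(7 - \left(-5 - 5\right)\right) 1628 = \left(7 - -10\right) 1628 = \left(7 + 10\right) 1628 = 17 \cdot 1628 = 27676$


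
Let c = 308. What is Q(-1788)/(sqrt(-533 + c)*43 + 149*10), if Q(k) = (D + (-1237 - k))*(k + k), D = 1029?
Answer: -336744768/105445 + 145772064*I/105445 ≈ -3193.6 + 1382.4*I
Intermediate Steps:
Q(k) = 2*k*(-208 - k) (Q(k) = (1029 + (-1237 - k))*(k + k) = (-208 - k)*(2*k) = 2*k*(-208 - k))
Q(-1788)/(sqrt(-533 + c)*43 + 149*10) = (-2*(-1788)*(208 - 1788))/(sqrt(-533 + 308)*43 + 149*10) = (-2*(-1788)*(-1580))/(sqrt(-225)*43 + 1490) = -5650080/((15*I)*43 + 1490) = -5650080/(645*I + 1490) = -5650080*(1490 - 645*I)/2636125 = -1130016*(1490 - 645*I)/527225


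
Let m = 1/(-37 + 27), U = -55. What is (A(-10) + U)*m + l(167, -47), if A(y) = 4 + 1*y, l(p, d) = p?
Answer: 1731/10 ≈ 173.10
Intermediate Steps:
m = -⅒ (m = 1/(-10) = -⅒ ≈ -0.10000)
A(y) = 4 + y
(A(-10) + U)*m + l(167, -47) = ((4 - 10) - 55)*(-⅒) + 167 = (-6 - 55)*(-⅒) + 167 = -61*(-⅒) + 167 = 61/10 + 167 = 1731/10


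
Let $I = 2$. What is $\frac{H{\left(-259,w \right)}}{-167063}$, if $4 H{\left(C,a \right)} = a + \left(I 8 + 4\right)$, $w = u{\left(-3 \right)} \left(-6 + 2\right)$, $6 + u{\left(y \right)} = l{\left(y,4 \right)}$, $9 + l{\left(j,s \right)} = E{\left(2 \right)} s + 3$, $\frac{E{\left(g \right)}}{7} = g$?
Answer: $\frac{3}{12851} \approx 0.00023344$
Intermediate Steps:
$E{\left(g \right)} = 7 g$
$l{\left(j,s \right)} = -6 + 14 s$ ($l{\left(j,s \right)} = -9 + \left(7 \cdot 2 s + 3\right) = -9 + \left(14 s + 3\right) = -9 + \left(3 + 14 s\right) = -6 + 14 s$)
$u{\left(y \right)} = 44$ ($u{\left(y \right)} = -6 + \left(-6 + 14 \cdot 4\right) = -6 + \left(-6 + 56\right) = -6 + 50 = 44$)
$w = -176$ ($w = 44 \left(-6 + 2\right) = 44 \left(-4\right) = -176$)
$H{\left(C,a \right)} = 5 + \frac{a}{4}$ ($H{\left(C,a \right)} = \frac{a + \left(2 \cdot 8 + 4\right)}{4} = \frac{a + \left(16 + 4\right)}{4} = \frac{a + 20}{4} = \frac{20 + a}{4} = 5 + \frac{a}{4}$)
$\frac{H{\left(-259,w \right)}}{-167063} = \frac{5 + \frac{1}{4} \left(-176\right)}{-167063} = \left(5 - 44\right) \left(- \frac{1}{167063}\right) = \left(-39\right) \left(- \frac{1}{167063}\right) = \frac{3}{12851}$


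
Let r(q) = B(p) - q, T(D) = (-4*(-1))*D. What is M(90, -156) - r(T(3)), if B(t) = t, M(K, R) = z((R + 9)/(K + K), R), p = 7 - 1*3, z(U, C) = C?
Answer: -148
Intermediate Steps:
p = 4 (p = 7 - 3 = 4)
M(K, R) = R
T(D) = 4*D
r(q) = 4 - q
M(90, -156) - r(T(3)) = -156 - (4 - 4*3) = -156 - (4 - 1*12) = -156 - (4 - 12) = -156 - 1*(-8) = -156 + 8 = -148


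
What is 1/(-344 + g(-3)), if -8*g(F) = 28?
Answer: -2/695 ≈ -0.0028777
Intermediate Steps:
g(F) = -7/2 (g(F) = -⅛*28 = -7/2)
1/(-344 + g(-3)) = 1/(-344 - 7/2) = 1/(-695/2) = -2/695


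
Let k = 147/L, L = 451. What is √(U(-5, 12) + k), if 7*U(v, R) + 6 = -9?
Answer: 2*I*√4527138/3157 ≈ 1.3479*I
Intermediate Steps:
U(v, R) = -15/7 (U(v, R) = -6/7 + (⅐)*(-9) = -6/7 - 9/7 = -15/7)
k = 147/451 ≈ 0.32594
√(U(-5, 12) + k) = √(-15/7 + 147/451) = √(-5736/3157) = 2*I*√4527138/3157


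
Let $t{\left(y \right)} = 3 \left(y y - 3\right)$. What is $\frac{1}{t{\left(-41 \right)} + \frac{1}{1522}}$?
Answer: $\frac{1522}{7661749} \approx 0.00019865$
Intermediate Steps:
$t{\left(y \right)} = -9 + 3 y^{2}$ ($t{\left(y \right)} = 3 \left(y^{2} - 3\right) = 3 \left(-3 + y^{2}\right) = -9 + 3 y^{2}$)
$\frac{1}{t{\left(-41 \right)} + \frac{1}{1522}} = \frac{1}{\left(-9 + 3 \left(-41\right)^{2}\right) + \frac{1}{1522}} = \frac{1}{\left(-9 + 3 \cdot 1681\right) + \frac{1}{1522}} = \frac{1}{\left(-9 + 5043\right) + \frac{1}{1522}} = \frac{1}{5034 + \frac{1}{1522}} = \frac{1}{\frac{7661749}{1522}} = \frac{1522}{7661749}$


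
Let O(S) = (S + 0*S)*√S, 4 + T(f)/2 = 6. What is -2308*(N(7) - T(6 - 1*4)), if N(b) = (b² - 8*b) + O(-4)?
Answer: 25388 + 18464*I ≈ 25388.0 + 18464.0*I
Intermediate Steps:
T(f) = 4 (T(f) = -8 + 2*6 = -8 + 12 = 4)
O(S) = S^(3/2) (O(S) = (S + 0)*√S = S*√S = S^(3/2))
N(b) = b² - 8*I - 8*b (N(b) = (b² - 8*b) + (-4)^(3/2) = (b² - 8*b) - 8*I = b² - 8*I - 8*b)
-2308*(N(7) - T(6 - 1*4)) = -2308*((7² - 8*I - 8*7) - 1*4) = -2308*((49 - 8*I - 56) - 4) = -2308*((-7 - 8*I) - 4) = -2308*(-11 - 8*I) = 25388 + 18464*I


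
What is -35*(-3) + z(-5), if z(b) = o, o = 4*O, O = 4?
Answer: 121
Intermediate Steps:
o = 16 (o = 4*4 = 16)
z(b) = 16
-35*(-3) + z(-5) = -35*(-3) + 16 = 105 + 16 = 121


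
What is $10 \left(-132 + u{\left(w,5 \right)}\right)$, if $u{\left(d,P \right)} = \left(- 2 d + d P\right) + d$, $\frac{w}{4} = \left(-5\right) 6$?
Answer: $-6120$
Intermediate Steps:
$w = -120$ ($w = 4 \left(\left(-5\right) 6\right) = 4 \left(-30\right) = -120$)
$u{\left(d,P \right)} = - d + P d$ ($u{\left(d,P \right)} = \left(- 2 d + P d\right) + d = - d + P d$)
$10 \left(-132 + u{\left(w,5 \right)}\right) = 10 \left(-132 - 120 \left(-1 + 5\right)\right) = 10 \left(-132 - 480\right) = 10 \left(-612\right) = -6120$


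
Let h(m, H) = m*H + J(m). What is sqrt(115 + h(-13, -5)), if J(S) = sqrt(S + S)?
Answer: sqrt(180 + I*sqrt(26)) ≈ 13.418 + 0.19*I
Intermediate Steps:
J(S) = sqrt(2)*sqrt(S) (J(S) = sqrt(2*S) = sqrt(2)*sqrt(S))
h(m, H) = H*m + sqrt(2)*sqrt(m) (h(m, H) = m*H + sqrt(2)*sqrt(m) = H*m + sqrt(2)*sqrt(m))
sqrt(115 + h(-13, -5)) = sqrt(115 + (-5*(-13) + sqrt(2)*sqrt(-13))) = sqrt(115 + (65 + sqrt(2)*(I*sqrt(13)))) = sqrt(115 + (65 + I*sqrt(26))) = sqrt(180 + I*sqrt(26))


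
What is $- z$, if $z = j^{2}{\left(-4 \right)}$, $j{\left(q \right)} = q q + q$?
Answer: $-144$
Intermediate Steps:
$j{\left(q \right)} = q + q^{2}$ ($j{\left(q \right)} = q^{2} + q = q + q^{2}$)
$z = 144$ ($z = \left(- 4 \left(1 - 4\right)\right)^{2} = \left(\left(-4\right) \left(-3\right)\right)^{2} = 12^{2} = 144$)
$- z = \left(-1\right) 144 = -144$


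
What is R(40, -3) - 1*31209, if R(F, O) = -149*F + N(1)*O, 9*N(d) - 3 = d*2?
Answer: -111512/3 ≈ -37171.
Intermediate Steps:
N(d) = ⅓ + 2*d/9 (N(d) = ⅓ + (d*2)/9 = ⅓ + (2*d)/9 = ⅓ + 2*d/9)
R(F, O) = -149*F + 5*O/9 (R(F, O) = -149*F + (⅓ + (2/9)*1)*O = -149*F + (⅓ + 2/9)*O = -149*F + 5*O/9)
R(40, -3) - 1*31209 = (-149*40 + (5/9)*(-3)) - 1*31209 = (-5960 - 5/3) - 31209 = -17885/3 - 31209 = -111512/3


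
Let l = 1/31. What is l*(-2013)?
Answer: -2013/31 ≈ -64.935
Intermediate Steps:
l = 1/31 ≈ 0.032258
l*(-2013) = (1/31)*(-2013) = -2013/31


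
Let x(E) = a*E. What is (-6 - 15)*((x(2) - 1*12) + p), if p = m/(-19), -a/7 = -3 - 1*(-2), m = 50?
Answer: 252/19 ≈ 13.263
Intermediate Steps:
a = 7 (a = -7*(-3 - 1*(-2)) = -7*(-3 + 2) = -7*(-1) = 7)
x(E) = 7*E
p = -50/19 (p = 50/(-19) = 50*(-1/19) = -50/19 ≈ -2.6316)
(-6 - 15)*((x(2) - 1*12) + p) = (-6 - 15)*((7*2 - 1*12) - 50/19) = -21*((14 - 12) - 50/19) = -21*(2 - 50/19) = -21*(-12/19) = 252/19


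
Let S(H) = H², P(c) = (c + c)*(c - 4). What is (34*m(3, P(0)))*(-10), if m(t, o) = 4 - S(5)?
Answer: 7140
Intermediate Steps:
P(c) = 2*c*(-4 + c) (P(c) = (2*c)*(-4 + c) = 2*c*(-4 + c))
m(t, o) = -21 (m(t, o) = 4 - 1*5² = 4 - 1*25 = 4 - 25 = -21)
(34*m(3, P(0)))*(-10) = (34*(-21))*(-10) = -714*(-10) = 7140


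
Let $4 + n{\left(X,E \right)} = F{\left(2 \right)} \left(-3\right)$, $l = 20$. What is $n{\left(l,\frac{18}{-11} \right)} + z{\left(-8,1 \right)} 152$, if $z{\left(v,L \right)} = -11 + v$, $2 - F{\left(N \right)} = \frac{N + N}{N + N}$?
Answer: $-2895$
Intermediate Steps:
$F{\left(N \right)} = 1$ ($F{\left(N \right)} = 2 - \frac{N + N}{N + N} = 2 - \frac{2 N}{2 N} = 2 - 2 N \frac{1}{2 N} = 2 - 1 = 1$)
$n{\left(X,E \right)} = -7$ ($n{\left(X,E \right)} = -4 + 1 \left(-3\right) = -4 - 3 = -7$)
$n{\left(l,\frac{18}{-11} \right)} + z{\left(-8,1 \right)} 152 = -7 + \left(-11 - 8\right) 152 = -7 - 2888 = -2895$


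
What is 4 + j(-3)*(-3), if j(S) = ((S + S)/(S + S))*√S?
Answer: 4 - 3*I*√3 ≈ 4.0 - 5.1962*I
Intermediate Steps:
j(S) = √S (j(S) = ((2*S)/((2*S)))*√S = ((2*S)*(1/(2*S)))*√S = 1*√S = √S)
4 + j(-3)*(-3) = 4 + √(-3)*(-3) = 4 + (I*√3)*(-3) = 4 - 3*I*√3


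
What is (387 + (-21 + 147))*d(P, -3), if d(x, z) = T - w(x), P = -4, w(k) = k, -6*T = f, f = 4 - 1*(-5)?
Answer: 2565/2 ≈ 1282.5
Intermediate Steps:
f = 9 (f = 4 + 5 = 9)
T = -3/2 (T = -1/6*9 = -3/2 ≈ -1.5000)
d(x, z) = -3/2 - x
(387 + (-21 + 147))*d(P, -3) = (387 + (-21 + 147))*(-3/2 - 1*(-4)) = (387 + 126)*(-3/2 + 4) = 513*(5/2) = 2565/2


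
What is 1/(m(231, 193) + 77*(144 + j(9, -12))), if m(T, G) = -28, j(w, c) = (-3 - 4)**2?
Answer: 1/14833 ≈ 6.7417e-5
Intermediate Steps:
j(w, c) = 49 (j(w, c) = (-7)**2 = 49)
1/(m(231, 193) + 77*(144 + j(9, -12))) = 1/(-28 + 77*(144 + 49)) = 1/(-28 + 77*193) = 1/(-28 + 14861) = 1/14833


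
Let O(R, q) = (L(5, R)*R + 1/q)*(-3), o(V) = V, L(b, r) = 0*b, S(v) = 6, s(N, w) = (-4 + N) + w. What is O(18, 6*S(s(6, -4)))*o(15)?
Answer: -5/4 ≈ -1.2500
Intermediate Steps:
s(N, w) = -4 + N + w
L(b, r) = 0
O(R, q) = -3/q (O(R, q) = (0*R + 1/q)*(-3) = (0 + 1/q)*(-3) = -3/q)
O(18, 6*S(s(6, -4)))*o(15) = -3/(6*6)*15 = -3/36*15 = -3*1/36*15 = -1/12*15 = -5/4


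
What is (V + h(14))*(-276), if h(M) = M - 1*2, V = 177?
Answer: -52164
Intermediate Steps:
h(M) = -2 + M (h(M) = M - 2 = -2 + M)
(V + h(14))*(-276) = (177 + (-2 + 14))*(-276) = (177 + 12)*(-276) = 189*(-276) = -52164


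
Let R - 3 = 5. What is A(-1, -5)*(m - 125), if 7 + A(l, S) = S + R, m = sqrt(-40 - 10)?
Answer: 500 - 20*I*sqrt(2) ≈ 500.0 - 28.284*I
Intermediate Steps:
R = 8 (R = 3 + 5 = 8)
m = 5*I*sqrt(2) (m = sqrt(-50) = 5*I*sqrt(2) ≈ 7.0711*I)
A(l, S) = 1 + S (A(l, S) = -7 + (S + 8) = -7 + (8 + S) = 1 + S)
A(-1, -5)*(m - 125) = (1 - 5)*(5*I*sqrt(2) - 125) = -4*(-125 + 5*I*sqrt(2)) = 500 - 20*I*sqrt(2)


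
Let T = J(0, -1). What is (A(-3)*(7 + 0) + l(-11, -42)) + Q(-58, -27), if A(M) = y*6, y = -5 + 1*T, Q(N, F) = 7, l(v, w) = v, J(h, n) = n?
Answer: -256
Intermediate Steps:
T = -1
y = -6 (y = -5 + 1*(-1) = -5 - 1 = -6)
A(M) = -36 (A(M) = -6*6 = -36)
(A(-3)*(7 + 0) + l(-11, -42)) + Q(-58, -27) = (-36*(7 + 0) - 11) + 7 = (-36*7 - 11) + 7 = (-252 - 11) + 7 = -263 + 7 = -256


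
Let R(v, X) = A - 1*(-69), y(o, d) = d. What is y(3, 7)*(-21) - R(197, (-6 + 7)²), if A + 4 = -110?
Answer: -102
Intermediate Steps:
A = -114 (A = -4 - 110 = -114)
R(v, X) = -45 (R(v, X) = -114 - 1*(-69) = -114 + 69 = -45)
y(3, 7)*(-21) - R(197, (-6 + 7)²) = 7*(-21) - 1*(-45) = -147 + 45 = -102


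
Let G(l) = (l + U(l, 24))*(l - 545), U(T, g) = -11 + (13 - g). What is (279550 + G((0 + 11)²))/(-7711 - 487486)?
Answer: -237574/495197 ≈ -0.47976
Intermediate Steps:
U(T, g) = 2 - g
G(l) = (-545 + l)*(-22 + l) (G(l) = (l + (2 - 1*24))*(l - 545) = (l + (2 - 24))*(-545 + l) = (l - 22)*(-545 + l) = (-22 + l)*(-545 + l) = (-545 + l)*(-22 + l))
(279550 + G((0 + 11)²))/(-7711 - 487486) = (279550 + (11990 + ((0 + 11)²)² - 567*(0 + 11)²))/(-7711 - 487486) = (279550 + (11990 + (11²)² - 567*11²))/(-495197) = (279550 + (11990 + 121² - 567*121))*(-1/495197) = (279550 + (11990 + 14641 - 68607))*(-1/495197) = (279550 - 41976)*(-1/495197) = 237574*(-1/495197) = -237574/495197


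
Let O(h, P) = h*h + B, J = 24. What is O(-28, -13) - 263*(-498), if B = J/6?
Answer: 131762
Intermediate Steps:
B = 4 (B = 24/6 = 24*(⅙) = 4)
O(h, P) = 4 + h² (O(h, P) = h*h + 4 = h² + 4 = 4 + h²)
O(-28, -13) - 263*(-498) = (4 + (-28)²) - 263*(-498) = (4 + 784) + 130974 = 788 + 130974 = 131762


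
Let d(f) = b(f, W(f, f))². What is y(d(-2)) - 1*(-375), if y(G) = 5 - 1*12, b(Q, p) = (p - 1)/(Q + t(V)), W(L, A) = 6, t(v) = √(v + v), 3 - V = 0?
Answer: 368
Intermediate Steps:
V = 3 (V = 3 - 1*0 = 3 + 0 = 3)
t(v) = √2*√v (t(v) = √(2*v) = √2*√v)
b(Q, p) = (-1 + p)/(Q + √6) (b(Q, p) = (p - 1)/(Q + √2*√3) = (-1 + p)/(Q + √6))
d(f) = 25/(f + √6)² (d(f) = ((-1 + 6)/(f + √6))² = (5/(f + √6))² = 25/(f + √6)²)
y(G) = -7 (y(G) = 5 - 12 = -7)
y(d(-2)) - 1*(-375) = -7 - 1*(-375) = -7 + 375 = 368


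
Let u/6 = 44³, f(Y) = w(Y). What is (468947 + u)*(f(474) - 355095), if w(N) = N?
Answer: -347546665671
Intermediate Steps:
f(Y) = Y
u = 511104 (u = 6*44³ = 6*85184 = 511104)
(468947 + u)*(f(474) - 355095) = (468947 + 511104)*(474 - 355095) = 980051*(-354621) = -347546665671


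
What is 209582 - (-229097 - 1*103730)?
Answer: 542409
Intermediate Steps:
209582 - (-229097 - 1*103730) = 209582 - (-229097 - 103730) = 209582 - 1*(-332827) = 209582 + 332827 = 542409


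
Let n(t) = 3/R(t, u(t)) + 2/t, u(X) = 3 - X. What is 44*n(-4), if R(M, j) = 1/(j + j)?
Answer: 1826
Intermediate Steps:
R(M, j) = 1/(2*j)
n(t) = 18 - 6*t + 2/t (n(t) = 3/((1/(2*(3 - t)))) + 2/t = 3*(6 - 2*t) + 2/t = (18 - 6*t) + 2/t = 18 - 6*t + 2/t)
44*n(-4) = 44*(18 - 6*(-4) + 2/(-4)) = 44*(18 + 24 + 2*(-1/4)) = 44*(18 + 24 - 1/2) = 44*(83/2) = 1826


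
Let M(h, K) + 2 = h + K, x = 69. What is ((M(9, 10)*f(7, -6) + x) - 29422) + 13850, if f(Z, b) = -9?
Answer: -15656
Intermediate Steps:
M(h, K) = -2 + K + h (M(h, K) = -2 + (h + K) = -2 + (K + h) = -2 + K + h)
((M(9, 10)*f(7, -6) + x) - 29422) + 13850 = (((-2 + 10 + 9)*(-9) + 69) - 29422) + 13850 = ((17*(-9) + 69) - 29422) + 13850 = ((-153 + 69) - 29422) + 13850 = (-84 - 29422) + 13850 = -29506 + 13850 = -15656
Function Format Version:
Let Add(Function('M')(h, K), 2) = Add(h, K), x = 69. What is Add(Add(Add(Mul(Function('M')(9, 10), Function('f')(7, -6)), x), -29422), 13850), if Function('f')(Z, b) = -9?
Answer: -15656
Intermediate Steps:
Function('M')(h, K) = Add(-2, K, h) (Function('M')(h, K) = Add(-2, Add(h, K)) = Add(-2, Add(K, h)) = Add(-2, K, h))
Add(Add(Add(Mul(Function('M')(9, 10), Function('f')(7, -6)), x), -29422), 13850) = Add(Add(Add(Mul(Add(-2, 10, 9), -9), 69), -29422), 13850) = Add(Add(Add(Mul(17, -9), 69), -29422), 13850) = Add(Add(Add(-153, 69), -29422), 13850) = Add(Add(-84, -29422), 13850) = Add(-29506, 13850) = -15656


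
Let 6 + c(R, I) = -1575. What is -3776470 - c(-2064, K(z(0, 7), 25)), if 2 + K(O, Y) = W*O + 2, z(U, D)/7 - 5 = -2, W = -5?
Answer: -3774889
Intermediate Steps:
z(U, D) = 21 (z(U, D) = 35 + 7*(-2) = 35 - 14 = 21)
K(O, Y) = -5*O (K(O, Y) = -2 + (-5*O + 2) = -2 + (2 - 5*O) = -5*O)
c(R, I) = -1581 (c(R, I) = -6 - 1575 = -1581)
-3776470 - c(-2064, K(z(0, 7), 25)) = -3776470 - 1*(-1581) = -3776470 + 1581 = -3774889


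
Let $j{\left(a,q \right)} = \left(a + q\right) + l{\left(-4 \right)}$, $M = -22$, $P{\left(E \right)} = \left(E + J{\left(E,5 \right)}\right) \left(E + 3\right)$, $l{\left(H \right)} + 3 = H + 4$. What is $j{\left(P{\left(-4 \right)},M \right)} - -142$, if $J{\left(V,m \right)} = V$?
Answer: $125$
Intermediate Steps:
$l{\left(H \right)} = 1 + H$ ($l{\left(H \right)} = -3 + \left(H + 4\right) = -3 + \left(4 + H\right) = 1 + H$)
$P{\left(E \right)} = 2 E \left(3 + E\right)$ ($P{\left(E \right)} = \left(E + E\right) \left(E + 3\right) = 2 E \left(3 + E\right)$)
$j{\left(a,q \right)} = -3 + a + q$ ($j{\left(a,q \right)} = \left(a + q\right) + \left(1 - 4\right) = \left(a + q\right) - 3 = -3 + a + q$)
$j{\left(P{\left(-4 \right)},M \right)} - -142 = \left(-3 + 2 \left(-4\right) \left(3 - 4\right) - 22\right) - -142 = \left(-3 + 2 \left(-4\right) \left(-1\right) - 22\right) + 142 = \left(-3 + 8 - 22\right) + 142 = -17 + 142 = 125$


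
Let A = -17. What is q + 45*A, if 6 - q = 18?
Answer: -777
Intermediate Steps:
q = -12 (q = 6 - 1*18 = 6 - 18 = -12)
q + 45*A = -12 + 45*(-17) = -12 - 765 = -777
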